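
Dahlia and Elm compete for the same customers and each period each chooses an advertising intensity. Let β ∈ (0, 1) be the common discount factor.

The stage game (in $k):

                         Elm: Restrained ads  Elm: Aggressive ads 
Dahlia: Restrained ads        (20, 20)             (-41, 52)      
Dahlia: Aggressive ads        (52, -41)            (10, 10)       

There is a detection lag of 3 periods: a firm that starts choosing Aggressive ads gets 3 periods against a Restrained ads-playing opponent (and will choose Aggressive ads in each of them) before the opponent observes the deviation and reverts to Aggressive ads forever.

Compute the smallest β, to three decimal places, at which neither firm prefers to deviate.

0.913

The best deviation is to choose Aggressive ads for all 3 undetected periods, earning 52 each, then 10 forever once detected.
Deviation value: 52(1−β^3)/(1−β) + 10β^3/(1−β); cooperation value: 20/(1−β).
IC: 20 ≥ 52(1−β^3) + 10β^3 = 52 − 42β^3.
So β^3 ≥ 32/42 = 16/21, giving β ≥ (16/21)^(1/3) ≈ 0.913.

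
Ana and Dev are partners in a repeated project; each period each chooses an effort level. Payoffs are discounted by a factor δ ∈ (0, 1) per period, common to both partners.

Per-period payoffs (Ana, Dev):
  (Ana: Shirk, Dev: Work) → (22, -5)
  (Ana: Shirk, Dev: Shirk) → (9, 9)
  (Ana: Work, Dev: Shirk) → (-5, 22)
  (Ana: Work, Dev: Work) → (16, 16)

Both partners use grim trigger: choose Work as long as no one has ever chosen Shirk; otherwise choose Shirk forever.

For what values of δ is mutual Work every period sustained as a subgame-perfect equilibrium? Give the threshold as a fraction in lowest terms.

6/13

16/(1−δ) ≥ 22 + 9δ/(1−δ)
16 ≥ 22 − 13δ
δ ≥ 6/13.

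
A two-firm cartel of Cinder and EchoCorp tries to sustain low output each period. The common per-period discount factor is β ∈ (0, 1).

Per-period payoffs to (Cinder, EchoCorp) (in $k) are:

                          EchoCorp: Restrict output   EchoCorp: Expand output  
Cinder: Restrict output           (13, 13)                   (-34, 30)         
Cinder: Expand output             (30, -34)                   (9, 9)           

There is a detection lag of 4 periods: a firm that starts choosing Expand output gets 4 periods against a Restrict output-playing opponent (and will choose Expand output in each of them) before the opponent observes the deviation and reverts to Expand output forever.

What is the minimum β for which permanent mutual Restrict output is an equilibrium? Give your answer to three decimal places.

Deviating for the 4 undetected periods gains 30−13 = 17 per period over cooperation, then loses 13−9 = 4 per period forever once punishment starts.
Gain: 17(1 + β + … + β^3); loss: 4·β^4/(1−β).
No profitable deviation ⇔ 17(1−β^4) ≤ 4·β^4, i.e. β^4 ≥ 17/(17+4) = 17/21.
Hence β ≥ (17/21)^(1/4) ≈ 0.949.

0.949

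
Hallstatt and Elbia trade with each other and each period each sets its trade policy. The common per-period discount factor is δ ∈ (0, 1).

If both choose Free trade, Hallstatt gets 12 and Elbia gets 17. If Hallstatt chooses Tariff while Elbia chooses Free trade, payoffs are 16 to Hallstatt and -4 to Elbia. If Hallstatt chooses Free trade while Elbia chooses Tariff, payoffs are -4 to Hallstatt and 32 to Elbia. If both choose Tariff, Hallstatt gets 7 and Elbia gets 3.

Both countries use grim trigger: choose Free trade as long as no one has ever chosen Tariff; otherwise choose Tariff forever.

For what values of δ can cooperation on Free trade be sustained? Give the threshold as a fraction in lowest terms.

For Hallstatt: deviation gain 16−12 = 4, per-period punishment loss 12−7 = 5. IC gives δ ≥ 4/9.
For Elbia: gain 15, loss 14 per period, so δ ≥ 15/29.
The tighter constraint is Elbia's, so cooperation needs δ ≥ 15/29.

15/29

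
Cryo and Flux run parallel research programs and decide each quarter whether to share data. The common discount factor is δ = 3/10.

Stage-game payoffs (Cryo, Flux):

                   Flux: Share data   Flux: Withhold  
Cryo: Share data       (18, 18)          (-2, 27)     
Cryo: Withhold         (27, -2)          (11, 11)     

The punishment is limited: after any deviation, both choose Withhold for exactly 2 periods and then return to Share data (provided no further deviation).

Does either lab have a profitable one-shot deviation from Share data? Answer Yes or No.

A one-shot deviation gives 27 now, then 11 for 2 periods, then back to 18.
Gain from deviating: (27−18) today; loss: (18−11) in each of the next 2 periods.
No-deviation condition: (18−11)(δ+…+δ^2) ≥ 27−18, i.e. δ+…+δ^2 ≥ 9/7.
At δ = 3/10: δ+…+δ^2 = 0.3900 < 1.2857.
So cooperation is not sustainable.

Yes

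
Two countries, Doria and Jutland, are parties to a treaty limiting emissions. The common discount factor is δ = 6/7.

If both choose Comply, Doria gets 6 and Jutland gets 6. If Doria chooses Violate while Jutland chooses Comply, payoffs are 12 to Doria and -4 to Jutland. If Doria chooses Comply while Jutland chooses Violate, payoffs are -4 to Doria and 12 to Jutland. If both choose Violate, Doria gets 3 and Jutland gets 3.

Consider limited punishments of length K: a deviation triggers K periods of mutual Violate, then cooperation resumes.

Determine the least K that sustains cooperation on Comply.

No profitable deviation requires (6−3)(δ+…+δ^K) ≥ 12−6, i.e. δ+…+δ^K ≥ 2 ≈ 2.0000.
With δ = 6/7, the partial sums are K=1: 0.8571, K=2: 1.5918, K=3: 2.2216.
K = 3 is the first length at which the sum reaches 2.0000.

3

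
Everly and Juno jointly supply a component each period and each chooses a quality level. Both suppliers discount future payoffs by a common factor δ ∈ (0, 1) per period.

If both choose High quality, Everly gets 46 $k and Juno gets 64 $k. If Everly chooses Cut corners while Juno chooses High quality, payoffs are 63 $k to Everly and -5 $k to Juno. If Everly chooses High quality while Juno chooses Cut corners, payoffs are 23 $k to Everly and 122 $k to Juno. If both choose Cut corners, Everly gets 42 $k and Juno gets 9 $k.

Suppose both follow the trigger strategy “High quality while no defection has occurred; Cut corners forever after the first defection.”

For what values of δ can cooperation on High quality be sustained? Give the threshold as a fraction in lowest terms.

17/21

Everly: cooperation gives 46 each period; deviation gives 63 once then 42 forever.
  46/(1−δ) ≥ 63 + 42δ/(1−δ) ⇒ δ ≥ 17/21.
Juno: cooperation gives 64 each period; deviation gives 122 once then 9 forever.
  δ ≥ 58/113.
Both must hold, so the binding constraint is Everly's: δ ≥ 17/21.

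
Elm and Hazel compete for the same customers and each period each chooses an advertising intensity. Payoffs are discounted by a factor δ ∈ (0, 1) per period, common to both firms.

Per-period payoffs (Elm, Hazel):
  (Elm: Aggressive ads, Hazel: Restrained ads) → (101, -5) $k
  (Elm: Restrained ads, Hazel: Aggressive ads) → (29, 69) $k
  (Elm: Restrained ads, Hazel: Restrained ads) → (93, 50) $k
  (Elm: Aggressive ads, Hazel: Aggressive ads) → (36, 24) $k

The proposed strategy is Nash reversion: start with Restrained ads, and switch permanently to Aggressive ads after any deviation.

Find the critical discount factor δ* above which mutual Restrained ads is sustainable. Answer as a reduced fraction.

19/45

Elm: cooperation gives 93 each period; deviation gives 101 once then 36 forever.
  93/(1−δ) ≥ 101 + 36δ/(1−δ) ⇒ δ ≥ 8/65.
Hazel: cooperation gives 50 each period; deviation gives 69 once then 24 forever.
  δ ≥ 19/45.
Both must hold, so the binding constraint is Hazel's: δ ≥ 19/45.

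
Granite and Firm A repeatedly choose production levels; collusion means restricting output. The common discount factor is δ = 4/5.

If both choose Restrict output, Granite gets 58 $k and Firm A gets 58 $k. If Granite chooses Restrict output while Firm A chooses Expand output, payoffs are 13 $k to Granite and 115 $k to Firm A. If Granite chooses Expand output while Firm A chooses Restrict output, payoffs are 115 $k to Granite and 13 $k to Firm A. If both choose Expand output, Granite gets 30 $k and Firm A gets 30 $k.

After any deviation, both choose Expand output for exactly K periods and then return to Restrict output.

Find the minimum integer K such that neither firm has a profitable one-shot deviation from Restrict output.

Need Σ_{k=1}^{K} δ^k ≥ (115−58)/(58−30) = 2.0357 at δ = 4/5.
At K = 3 the sum is 1.9520 < 2.0357; at K = 4 it is 2.3616 ≥ 2.0357.
So the minimum punishment length is K = 4.

4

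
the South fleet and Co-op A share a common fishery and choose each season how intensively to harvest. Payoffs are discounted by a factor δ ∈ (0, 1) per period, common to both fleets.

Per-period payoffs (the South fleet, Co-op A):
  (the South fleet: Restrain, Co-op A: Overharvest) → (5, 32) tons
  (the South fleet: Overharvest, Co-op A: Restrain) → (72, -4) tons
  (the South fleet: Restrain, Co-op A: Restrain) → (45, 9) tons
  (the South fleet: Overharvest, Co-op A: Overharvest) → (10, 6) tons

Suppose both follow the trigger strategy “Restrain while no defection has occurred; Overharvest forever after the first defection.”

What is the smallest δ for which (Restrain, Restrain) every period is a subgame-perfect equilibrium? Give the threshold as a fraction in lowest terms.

the South fleet: cooperation gives 45 each period; deviation gives 72 once then 10 forever.
  45/(1−δ) ≥ 72 + 10δ/(1−δ) ⇒ δ ≥ 27/62.
Co-op A: cooperation gives 9 each period; deviation gives 32 once then 6 forever.
  δ ≥ 23/26.
Both must hold, so the binding constraint is Co-op A's: δ ≥ 23/26.

23/26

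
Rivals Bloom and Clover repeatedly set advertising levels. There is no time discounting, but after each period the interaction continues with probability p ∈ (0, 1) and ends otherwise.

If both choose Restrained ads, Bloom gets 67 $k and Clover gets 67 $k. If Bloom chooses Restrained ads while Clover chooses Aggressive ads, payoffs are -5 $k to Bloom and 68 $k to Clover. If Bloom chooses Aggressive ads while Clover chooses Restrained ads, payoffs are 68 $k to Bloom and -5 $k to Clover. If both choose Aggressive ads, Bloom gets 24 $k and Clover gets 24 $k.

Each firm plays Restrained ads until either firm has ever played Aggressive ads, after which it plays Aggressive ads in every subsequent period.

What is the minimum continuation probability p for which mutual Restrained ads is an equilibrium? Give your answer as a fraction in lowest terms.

With no time discounting, the continuation probability p plays the role of the discount factor.
Grim-trigger IC: 67/(1−p) ≥ 68 + 24p/(1−p) ⇒ p ≥ (68−67)/(68−24) = 1/44.

1/44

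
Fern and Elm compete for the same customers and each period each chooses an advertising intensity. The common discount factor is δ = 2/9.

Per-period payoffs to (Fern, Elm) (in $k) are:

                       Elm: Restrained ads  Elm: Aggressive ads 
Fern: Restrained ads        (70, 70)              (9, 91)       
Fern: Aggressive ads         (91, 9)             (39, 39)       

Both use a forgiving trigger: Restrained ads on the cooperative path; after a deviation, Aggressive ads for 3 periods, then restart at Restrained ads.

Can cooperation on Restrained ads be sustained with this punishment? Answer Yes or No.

No

A one-shot deviation gives 91 now, then 39 for 3 periods, then back to 70.
Gain from deviating: (91−70) today; loss: (70−39) in each of the next 3 periods.
No-deviation condition: (70−39)(δ+…+δ^3) ≥ 91−70, i.e. δ+…+δ^3 ≥ 21/31.
At δ = 2/9: δ+…+δ^3 = 0.2826 < 0.6774.
So cooperation is not sustainable.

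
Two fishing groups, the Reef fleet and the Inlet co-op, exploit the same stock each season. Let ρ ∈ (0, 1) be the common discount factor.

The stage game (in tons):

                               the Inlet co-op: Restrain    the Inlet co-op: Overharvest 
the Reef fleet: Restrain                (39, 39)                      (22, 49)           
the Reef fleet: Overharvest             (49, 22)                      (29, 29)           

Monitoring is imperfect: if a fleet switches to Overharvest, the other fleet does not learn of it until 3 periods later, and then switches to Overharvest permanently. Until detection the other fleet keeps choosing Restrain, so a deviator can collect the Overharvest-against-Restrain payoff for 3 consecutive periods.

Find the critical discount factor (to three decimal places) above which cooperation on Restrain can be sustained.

0.794

A deviator earns 49 for 3 periods, then 29 forever; cooperating earns 39 forever. Multiplying the IC by (1−ρ):
39 ≥ 49(1−ρ^3) + 29ρ^3, so 20·ρ^3 ≥ 10 and ρ^3 ≥ 1/2.
ρ ≥ (1/2)^(1/3) ≈ 0.794.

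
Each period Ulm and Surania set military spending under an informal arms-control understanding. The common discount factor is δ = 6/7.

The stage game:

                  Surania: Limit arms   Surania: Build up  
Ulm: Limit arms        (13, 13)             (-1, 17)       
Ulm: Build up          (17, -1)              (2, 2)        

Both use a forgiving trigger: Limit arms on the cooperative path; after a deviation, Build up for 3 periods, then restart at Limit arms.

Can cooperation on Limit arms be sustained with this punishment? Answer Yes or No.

Comparing payoff streams over the 4 periods until play realigns: cooperate → 13(1+δ+…+δ^3); deviate → 17 + 2(δ+…+δ^3).
Cooperation is sustained iff (13−2)(δ+…+δ^3) ≥ 17−13.
δ+…+δ^3 = 6/7·(1−(6/7)^3)/(1−6/7) = 2.2216, and (17−13)/(13−2) = 0.3636.
2.2216 ≥ 0.3636, so cooperation is sustainable.

Yes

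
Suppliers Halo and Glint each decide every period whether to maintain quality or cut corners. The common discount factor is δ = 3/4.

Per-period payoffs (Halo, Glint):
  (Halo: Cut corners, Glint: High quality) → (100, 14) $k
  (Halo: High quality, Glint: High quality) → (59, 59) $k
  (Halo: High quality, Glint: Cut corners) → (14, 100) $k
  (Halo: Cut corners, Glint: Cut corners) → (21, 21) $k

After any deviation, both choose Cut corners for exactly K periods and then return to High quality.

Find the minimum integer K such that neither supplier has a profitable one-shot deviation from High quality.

No profitable deviation requires (59−21)(δ+…+δ^K) ≥ 100−59, i.e. δ+…+δ^K ≥ 41/38 ≈ 1.0789.
With δ = 3/4, the partial sums are K=1: 0.7500, K=2: 1.3125.
K = 2 is the first length at which the sum reaches 1.0789.

2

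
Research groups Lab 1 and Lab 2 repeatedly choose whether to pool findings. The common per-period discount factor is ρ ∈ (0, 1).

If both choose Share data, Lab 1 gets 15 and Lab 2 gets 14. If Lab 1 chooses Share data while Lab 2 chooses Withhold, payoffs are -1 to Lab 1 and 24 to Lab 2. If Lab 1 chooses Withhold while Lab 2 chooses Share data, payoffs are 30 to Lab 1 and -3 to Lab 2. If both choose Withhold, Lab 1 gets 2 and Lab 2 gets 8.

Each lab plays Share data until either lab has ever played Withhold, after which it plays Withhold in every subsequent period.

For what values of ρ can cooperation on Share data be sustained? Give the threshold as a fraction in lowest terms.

5/8

Lab 1's threshold: (30−15)/(30−2) = 15/28.
Lab 2's threshold: (24−14)/(24−8) = 5/8.
15/28 < 5/8, so Lab 2 binds and ρ* = 5/8.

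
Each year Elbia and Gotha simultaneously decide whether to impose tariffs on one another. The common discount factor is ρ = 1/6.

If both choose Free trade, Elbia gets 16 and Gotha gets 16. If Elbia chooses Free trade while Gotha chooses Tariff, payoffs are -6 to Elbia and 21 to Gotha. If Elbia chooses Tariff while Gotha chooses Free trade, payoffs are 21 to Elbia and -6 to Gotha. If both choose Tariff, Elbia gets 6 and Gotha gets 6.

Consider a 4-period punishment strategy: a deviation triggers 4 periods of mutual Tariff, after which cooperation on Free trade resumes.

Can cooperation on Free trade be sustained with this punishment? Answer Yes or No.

No

IC: ρ+…+ρ^4 ≥ (21−16)/(16−6) = 1/2.
At ρ = 1/6: partial sum = 0.1998 < 0.5000. Cooperation not sustainable.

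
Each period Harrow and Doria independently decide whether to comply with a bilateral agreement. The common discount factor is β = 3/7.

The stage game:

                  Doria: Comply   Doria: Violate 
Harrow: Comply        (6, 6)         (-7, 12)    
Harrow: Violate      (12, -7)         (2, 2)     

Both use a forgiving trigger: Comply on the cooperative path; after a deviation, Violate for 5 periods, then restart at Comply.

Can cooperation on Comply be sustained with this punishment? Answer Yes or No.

Comparing payoff streams over the 6 periods until play realigns: cooperate → 6(1+β+…+β^5); deviate → 12 + 2(β+…+β^5).
Cooperation is sustained iff (6−2)(β+…+β^5) ≥ 12−6.
β+…+β^5 = 3/7·(1−(3/7)^5)/(1−3/7) = 0.7392, and (12−6)/(6−2) = 1.5000.
0.7392 < 1.5000, so cooperation is not sustainable.

No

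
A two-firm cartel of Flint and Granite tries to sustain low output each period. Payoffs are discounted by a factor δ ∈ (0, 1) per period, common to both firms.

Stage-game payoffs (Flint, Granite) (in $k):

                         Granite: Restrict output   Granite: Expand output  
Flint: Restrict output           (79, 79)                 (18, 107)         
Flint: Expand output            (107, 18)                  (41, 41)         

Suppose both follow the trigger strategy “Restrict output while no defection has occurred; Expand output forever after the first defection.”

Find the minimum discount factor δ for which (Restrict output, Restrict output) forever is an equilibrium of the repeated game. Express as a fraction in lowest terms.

Under grim trigger the critical discount factor is (T−C)/(T−P) with T = 107, C = 79, P = 41.
δ* = (107−79)/(107−41) = 28/66 = 14/33.

14/33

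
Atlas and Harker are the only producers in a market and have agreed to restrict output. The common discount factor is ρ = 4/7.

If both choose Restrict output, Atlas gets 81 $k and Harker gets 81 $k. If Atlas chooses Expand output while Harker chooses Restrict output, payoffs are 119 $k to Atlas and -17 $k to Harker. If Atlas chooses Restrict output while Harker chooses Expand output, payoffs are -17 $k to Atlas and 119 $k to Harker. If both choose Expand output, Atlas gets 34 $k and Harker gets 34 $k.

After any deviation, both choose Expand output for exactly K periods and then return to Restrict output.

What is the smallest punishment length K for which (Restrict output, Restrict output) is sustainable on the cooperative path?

2

Need Σ_{k=1}^{K} ρ^k ≥ (119−81)/(81−34) = 0.8085 at ρ = 4/7.
At K = 1 the sum is 0.5714 < 0.8085; at K = 2 it is 0.8980 ≥ 0.8085.
So the minimum punishment length is K = 2.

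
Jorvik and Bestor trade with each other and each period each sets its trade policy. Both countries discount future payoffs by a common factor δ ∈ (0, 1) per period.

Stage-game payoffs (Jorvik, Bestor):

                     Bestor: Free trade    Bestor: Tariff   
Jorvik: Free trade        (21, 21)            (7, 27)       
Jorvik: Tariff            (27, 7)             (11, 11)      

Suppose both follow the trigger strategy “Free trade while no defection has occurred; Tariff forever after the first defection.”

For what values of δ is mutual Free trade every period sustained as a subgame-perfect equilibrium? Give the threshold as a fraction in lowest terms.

Under grim trigger the critical discount factor is (T−C)/(T−P) with T = 27, C = 21, P = 11.
δ* = (27−21)/(27−11) = 6/16 = 3/8.

3/8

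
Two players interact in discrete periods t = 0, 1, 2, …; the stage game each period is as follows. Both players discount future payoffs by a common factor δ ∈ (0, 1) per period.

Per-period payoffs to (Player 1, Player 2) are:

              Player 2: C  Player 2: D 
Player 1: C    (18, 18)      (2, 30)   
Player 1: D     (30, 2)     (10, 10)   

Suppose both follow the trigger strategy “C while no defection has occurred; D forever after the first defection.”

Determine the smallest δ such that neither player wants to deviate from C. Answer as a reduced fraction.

3/5

One-period gain from deviating is 30 − 18 = 12. The loss is 18 − 10 = 8 in every subsequent period, with present value 8·δ/(1−δ).
Deviation is unprofitable when 8·δ/(1−δ) ≥ 12, i.e. δ/(1−δ) ≥ 3/2.
Equivalently δ ≥ 12/(12+8) = 3/5.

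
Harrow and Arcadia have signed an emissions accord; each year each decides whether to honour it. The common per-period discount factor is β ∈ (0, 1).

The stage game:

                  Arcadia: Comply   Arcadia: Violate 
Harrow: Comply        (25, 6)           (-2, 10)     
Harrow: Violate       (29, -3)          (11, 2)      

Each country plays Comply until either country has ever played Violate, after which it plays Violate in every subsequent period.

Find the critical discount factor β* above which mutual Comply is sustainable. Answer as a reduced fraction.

1/2

Harrow: cooperation gives 25 each period; deviation gives 29 once then 11 forever.
  25/(1−β) ≥ 29 + 11β/(1−β) ⇒ β ≥ 4/18 = 2/9.
Arcadia: cooperation gives 6 each period; deviation gives 10 once then 2 forever.
  β ≥ 4/8 = 1/2.
Both must hold, so the binding constraint is Arcadia's: β ≥ 1/2.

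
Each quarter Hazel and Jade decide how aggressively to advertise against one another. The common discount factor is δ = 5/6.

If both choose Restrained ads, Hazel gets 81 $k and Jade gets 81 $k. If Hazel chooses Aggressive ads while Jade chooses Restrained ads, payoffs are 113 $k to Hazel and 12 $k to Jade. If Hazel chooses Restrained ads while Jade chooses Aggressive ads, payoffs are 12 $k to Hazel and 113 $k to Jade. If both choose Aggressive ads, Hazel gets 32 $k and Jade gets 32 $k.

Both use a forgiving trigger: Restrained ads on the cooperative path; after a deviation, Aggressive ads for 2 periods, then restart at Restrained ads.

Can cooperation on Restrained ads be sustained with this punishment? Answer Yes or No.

IC: δ+…+δ^2 ≥ (113−81)/(81−32) = 32/49.
At δ = 5/6: partial sum = 1.5278 ≥ 0.6531. Cooperation sustainable.

Yes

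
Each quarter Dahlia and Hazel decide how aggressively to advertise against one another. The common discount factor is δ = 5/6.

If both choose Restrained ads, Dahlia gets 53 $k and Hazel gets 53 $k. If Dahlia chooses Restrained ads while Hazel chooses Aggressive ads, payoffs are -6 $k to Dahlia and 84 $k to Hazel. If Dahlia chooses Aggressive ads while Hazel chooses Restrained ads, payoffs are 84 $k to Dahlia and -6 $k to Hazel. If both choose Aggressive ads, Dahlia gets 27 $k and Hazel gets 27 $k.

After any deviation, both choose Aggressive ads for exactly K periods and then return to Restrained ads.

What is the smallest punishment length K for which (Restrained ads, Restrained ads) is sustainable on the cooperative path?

2

No profitable deviation requires (53−27)(δ+…+δ^K) ≥ 84−53, i.e. δ+…+δ^K ≥ 31/26 ≈ 1.1923.
With δ = 5/6, the partial sums are K=1: 0.8333, K=2: 1.5278.
K = 2 is the first length at which the sum reaches 1.1923.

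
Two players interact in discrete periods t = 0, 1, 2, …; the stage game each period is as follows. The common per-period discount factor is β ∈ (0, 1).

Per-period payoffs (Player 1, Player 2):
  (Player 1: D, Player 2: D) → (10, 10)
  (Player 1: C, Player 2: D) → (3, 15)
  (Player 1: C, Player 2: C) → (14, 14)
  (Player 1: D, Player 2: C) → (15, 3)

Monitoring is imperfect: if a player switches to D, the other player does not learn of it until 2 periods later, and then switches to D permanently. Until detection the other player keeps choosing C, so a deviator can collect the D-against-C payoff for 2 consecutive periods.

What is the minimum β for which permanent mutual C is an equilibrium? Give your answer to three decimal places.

0.447

Deviating for the 2 undetected periods gains 15−14 = 1 per period over cooperation, then loses 14−10 = 4 per period forever once punishment starts.
Gain: 1(1 + β + … + β^1); loss: 4·β^2/(1−β).
No profitable deviation ⇔ 1(1−β^2) ≤ 4·β^2, i.e. β^2 ≥ 1/(1+4) = 1/5.
Hence β ≥ (1/5)^(1/2) ≈ 0.447.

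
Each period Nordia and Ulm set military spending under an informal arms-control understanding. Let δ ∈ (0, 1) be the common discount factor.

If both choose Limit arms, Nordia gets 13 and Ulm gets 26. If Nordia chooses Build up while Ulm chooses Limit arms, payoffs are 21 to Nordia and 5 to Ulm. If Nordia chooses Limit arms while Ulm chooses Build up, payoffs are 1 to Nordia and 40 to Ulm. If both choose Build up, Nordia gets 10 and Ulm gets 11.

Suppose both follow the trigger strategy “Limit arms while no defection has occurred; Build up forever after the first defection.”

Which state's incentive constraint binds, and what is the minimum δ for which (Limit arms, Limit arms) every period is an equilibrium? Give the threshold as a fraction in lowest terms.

Nordia; δ ≥ 8/11

For Nordia: deviation gain 21−13 = 8, per-period punishment loss 13−10 = 3. IC gives δ ≥ 8/11.
For Ulm: gain 14, loss 15 per period, so δ ≥ 14/29.
The tighter constraint is Nordia's, so cooperation needs δ ≥ 8/11.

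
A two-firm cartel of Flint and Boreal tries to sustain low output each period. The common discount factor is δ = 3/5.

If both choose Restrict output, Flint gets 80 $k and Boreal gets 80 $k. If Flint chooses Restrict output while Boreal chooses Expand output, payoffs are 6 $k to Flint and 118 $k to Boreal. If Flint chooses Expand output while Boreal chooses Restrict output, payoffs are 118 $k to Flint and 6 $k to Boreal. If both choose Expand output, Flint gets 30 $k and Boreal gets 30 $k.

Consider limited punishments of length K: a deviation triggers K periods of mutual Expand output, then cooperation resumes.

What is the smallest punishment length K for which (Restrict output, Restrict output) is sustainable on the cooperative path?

2

IC: δ(1−δ^K)/(1−δ) ≥ (118−80)/(80−30) = 19/25.
With δ = 3/5: need 1 − δ^K ≥ 19/25·(1−3/5)/(3/5), i.e. δ^K ≤ 0.4933.
Since (3/5)^1 = 0.6000 and (3/5)^2 = 0.3600, the smallest such K is 2.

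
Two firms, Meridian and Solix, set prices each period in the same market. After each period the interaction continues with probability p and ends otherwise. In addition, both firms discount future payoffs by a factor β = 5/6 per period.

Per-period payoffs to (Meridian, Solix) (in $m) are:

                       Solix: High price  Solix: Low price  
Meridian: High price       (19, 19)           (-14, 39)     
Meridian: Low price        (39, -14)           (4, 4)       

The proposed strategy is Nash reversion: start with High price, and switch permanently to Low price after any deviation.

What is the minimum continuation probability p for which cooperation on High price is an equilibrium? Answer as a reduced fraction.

With continuation probability p and discount β, the effective per-period discount factor is βp.
Grim-trigger IC: βp ≥ (39−19)/(39−4) = 4/7.
So p ≥ (4/7)/(5/6) = 24/35.

24/35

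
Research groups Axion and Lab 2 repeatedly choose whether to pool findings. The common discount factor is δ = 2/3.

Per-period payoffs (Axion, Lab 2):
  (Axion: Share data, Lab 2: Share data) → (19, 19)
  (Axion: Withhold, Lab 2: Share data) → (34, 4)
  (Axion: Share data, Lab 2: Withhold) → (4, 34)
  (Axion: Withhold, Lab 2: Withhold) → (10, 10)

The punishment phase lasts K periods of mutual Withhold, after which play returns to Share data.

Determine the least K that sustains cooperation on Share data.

5

No profitable deviation requires (19−10)(δ+…+δ^K) ≥ 34−19, i.e. δ+…+δ^K ≥ 5/3 ≈ 1.6667.
With δ = 2/3, the partial sums are K=1: 0.6667, K=2: 1.1111, K=3: 1.4074, K=4: 1.6049, K=5: 1.7366.
K = 5 is the first length at which the sum reaches 1.6667.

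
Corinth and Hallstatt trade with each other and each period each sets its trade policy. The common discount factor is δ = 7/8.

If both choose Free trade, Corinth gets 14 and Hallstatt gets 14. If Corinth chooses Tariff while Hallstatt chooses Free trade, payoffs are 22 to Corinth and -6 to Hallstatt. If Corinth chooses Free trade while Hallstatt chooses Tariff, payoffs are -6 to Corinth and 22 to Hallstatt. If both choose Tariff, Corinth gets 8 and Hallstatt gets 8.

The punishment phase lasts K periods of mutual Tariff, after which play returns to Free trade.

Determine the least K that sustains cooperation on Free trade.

IC: δ(1−δ^K)/(1−δ) ≥ (22−14)/(14−8) = 4/3.
With δ = 7/8: need 1 − δ^K ≥ 4/3·(1−7/8)/(7/8), i.e. δ^K ≤ 0.8095.
Since (7/8)^1 = 0.8750 and (7/8)^2 = 0.7656, the smallest such K is 2.

2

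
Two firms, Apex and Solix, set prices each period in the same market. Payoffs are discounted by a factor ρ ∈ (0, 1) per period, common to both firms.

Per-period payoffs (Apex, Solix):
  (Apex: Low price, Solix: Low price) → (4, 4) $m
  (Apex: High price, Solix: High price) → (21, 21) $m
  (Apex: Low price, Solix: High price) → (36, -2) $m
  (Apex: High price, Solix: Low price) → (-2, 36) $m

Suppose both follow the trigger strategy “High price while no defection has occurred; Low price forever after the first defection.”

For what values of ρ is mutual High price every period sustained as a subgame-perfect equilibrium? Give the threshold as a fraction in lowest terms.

Under grim trigger the critical discount factor is (T−C)/(T−P) with T = 36, C = 21, P = 4.
ρ* = (36−21)/(36−4) = 15/32.

15/32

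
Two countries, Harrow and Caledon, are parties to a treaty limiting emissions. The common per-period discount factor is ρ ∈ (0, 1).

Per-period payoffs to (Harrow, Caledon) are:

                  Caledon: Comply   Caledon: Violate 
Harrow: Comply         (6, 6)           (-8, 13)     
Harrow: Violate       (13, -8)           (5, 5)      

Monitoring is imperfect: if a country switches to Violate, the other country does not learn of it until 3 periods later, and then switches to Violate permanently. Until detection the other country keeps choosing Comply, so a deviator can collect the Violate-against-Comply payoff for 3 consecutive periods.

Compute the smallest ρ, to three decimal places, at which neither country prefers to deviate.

Deviating for the 3 undetected periods gains 13−6 = 7 per period over cooperation, then loses 6−5 = 1 per period forever once punishment starts.
Gain: 7(1 + ρ + … + ρ^2); loss: 1·ρ^3/(1−ρ).
No profitable deviation ⇔ 7(1−ρ^3) ≤ 1·ρ^3, i.e. ρ^3 ≥ 7/(7+1) = 7/8.
Hence ρ ≥ (7/8)^(1/3) ≈ 0.956.

0.956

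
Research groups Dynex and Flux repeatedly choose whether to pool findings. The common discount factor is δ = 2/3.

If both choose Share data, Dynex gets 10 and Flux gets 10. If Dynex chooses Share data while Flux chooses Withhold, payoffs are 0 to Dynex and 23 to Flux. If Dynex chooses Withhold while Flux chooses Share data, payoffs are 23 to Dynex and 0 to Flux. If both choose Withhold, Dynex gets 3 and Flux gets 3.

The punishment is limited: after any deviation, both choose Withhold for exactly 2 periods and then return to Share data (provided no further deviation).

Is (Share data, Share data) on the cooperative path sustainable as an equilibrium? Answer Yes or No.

Comparing payoff streams over the 3 periods until play realigns: cooperate → 10(1+δ+…+δ^2); deviate → 23 + 3(δ+…+δ^2).
Cooperation is sustained iff (10−3)(δ+…+δ^2) ≥ 23−10.
δ+…+δ^2 = 2/3·(1−(2/3)^2)/(1−2/3) = 1.1111, and (23−10)/(10−3) = 1.8571.
1.1111 < 1.8571, so cooperation is not sustainable.

No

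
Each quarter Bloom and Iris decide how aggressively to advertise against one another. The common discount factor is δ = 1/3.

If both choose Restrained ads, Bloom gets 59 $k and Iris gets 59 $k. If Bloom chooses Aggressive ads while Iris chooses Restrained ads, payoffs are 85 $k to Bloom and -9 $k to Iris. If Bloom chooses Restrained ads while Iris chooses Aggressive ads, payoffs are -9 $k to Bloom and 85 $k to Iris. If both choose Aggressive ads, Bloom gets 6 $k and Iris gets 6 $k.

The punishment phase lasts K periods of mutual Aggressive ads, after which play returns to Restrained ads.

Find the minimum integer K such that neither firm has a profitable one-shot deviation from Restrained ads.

4

Need Σ_{k=1}^{K} δ^k ≥ (85−59)/(59−6) = 0.4906 at δ = 1/3.
At K = 3 the sum is 0.4815 < 0.4906; at K = 4 it is 0.4938 ≥ 0.4906.
So the minimum punishment length is K = 4.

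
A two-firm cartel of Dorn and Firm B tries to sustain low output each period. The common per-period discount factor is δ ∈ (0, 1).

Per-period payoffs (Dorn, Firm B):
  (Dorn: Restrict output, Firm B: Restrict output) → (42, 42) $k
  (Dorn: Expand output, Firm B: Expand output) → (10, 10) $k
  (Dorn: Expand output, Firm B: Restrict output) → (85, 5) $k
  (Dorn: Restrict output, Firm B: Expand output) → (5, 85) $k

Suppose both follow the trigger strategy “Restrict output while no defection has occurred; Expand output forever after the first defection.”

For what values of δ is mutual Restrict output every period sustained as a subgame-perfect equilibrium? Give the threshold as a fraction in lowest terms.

42/(1−δ) ≥ 85 + 10δ/(1−δ)
42 ≥ 85 − 75δ
δ ≥ 43/75.

43/75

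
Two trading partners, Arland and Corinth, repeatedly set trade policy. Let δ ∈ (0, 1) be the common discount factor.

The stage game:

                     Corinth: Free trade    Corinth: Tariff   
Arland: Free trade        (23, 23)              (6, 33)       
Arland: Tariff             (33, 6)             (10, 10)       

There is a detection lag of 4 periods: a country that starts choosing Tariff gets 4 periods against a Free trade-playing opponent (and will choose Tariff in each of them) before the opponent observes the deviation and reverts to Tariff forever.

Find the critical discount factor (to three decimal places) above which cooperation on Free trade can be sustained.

Deviating for the 4 undetected periods gains 33−23 = 10 per period over cooperation, then loses 23−10 = 13 per period forever once punishment starts.
Gain: 10(1 + δ + … + δ^3); loss: 13·δ^4/(1−δ).
No profitable deviation ⇔ 10(1−δ^4) ≤ 13·δ^4, i.e. δ^4 ≥ 10/(10+13) = 10/23.
Hence δ ≥ (10/23)^(1/4) ≈ 0.812.

0.812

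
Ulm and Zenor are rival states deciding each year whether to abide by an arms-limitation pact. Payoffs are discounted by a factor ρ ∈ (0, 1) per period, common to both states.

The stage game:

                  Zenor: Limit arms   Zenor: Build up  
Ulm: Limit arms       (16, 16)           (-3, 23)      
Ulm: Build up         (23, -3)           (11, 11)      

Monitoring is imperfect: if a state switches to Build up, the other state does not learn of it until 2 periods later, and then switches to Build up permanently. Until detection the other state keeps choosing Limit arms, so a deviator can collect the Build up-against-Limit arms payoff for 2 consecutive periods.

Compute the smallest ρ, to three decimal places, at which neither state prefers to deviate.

A deviator earns 23 for 2 periods, then 11 forever; cooperating earns 16 forever. Multiplying the IC by (1−ρ):
16 ≥ 23(1−ρ^2) + 11ρ^2, so 12·ρ^2 ≥ 7 and ρ^2 ≥ 7/12.
ρ ≥ (7/12)^(1/2) ≈ 0.764.

0.764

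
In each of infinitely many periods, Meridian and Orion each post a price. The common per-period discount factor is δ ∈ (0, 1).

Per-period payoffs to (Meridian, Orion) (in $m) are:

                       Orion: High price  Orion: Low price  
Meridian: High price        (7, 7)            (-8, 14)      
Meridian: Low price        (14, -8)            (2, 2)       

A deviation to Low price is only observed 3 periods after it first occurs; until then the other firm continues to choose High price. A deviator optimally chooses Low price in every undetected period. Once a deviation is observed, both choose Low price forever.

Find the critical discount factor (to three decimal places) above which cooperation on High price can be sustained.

The best deviation is to choose Low price for all 3 undetected periods, earning 14 each, then 2 forever once detected.
Deviation value: 14(1−δ^3)/(1−δ) + 2δ^3/(1−δ); cooperation value: 7/(1−δ).
IC: 7 ≥ 14(1−δ^3) + 2δ^3 = 14 − 12δ^3.
So δ^3 ≥ 7/12, giving δ ≥ (7/12)^(1/3) ≈ 0.836.

0.836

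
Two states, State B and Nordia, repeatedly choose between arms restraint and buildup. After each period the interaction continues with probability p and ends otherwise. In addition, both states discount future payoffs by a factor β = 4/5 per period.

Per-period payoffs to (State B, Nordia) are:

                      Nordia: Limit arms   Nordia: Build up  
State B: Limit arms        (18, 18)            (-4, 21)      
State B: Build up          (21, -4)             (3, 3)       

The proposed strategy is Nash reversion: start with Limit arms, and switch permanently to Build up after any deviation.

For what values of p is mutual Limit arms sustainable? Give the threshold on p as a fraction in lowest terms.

Expected continuation weight on next period's payoff is β·p = 4/5·p, which plays the role of the discount factor.
Cooperation requires 4/5·p ≥ (21−18)/(21−3) = 1/6, hence p ≥ 5/24.

5/24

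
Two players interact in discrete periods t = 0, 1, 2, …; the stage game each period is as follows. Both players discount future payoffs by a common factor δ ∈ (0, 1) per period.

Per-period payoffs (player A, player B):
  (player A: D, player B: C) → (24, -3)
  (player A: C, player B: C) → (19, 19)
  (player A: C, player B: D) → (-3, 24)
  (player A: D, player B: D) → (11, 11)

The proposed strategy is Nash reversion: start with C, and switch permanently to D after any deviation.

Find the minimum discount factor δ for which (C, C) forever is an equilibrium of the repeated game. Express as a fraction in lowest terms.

Cooperation forever yields 19 each period: 19/(1−δ).
Deviating yields 24 once, then 11 forever: 24 + 11δ/(1−δ).
No profitable deviation requires 19/(1−δ) ≥ 24 + 11δ/(1−δ).
Multiplying by (1−δ): 19 ≥ 24(1−δ) + 11δ = 24 − 13δ.
So 13δ ≥ 5, i.e. δ ≥ 5/13.

5/13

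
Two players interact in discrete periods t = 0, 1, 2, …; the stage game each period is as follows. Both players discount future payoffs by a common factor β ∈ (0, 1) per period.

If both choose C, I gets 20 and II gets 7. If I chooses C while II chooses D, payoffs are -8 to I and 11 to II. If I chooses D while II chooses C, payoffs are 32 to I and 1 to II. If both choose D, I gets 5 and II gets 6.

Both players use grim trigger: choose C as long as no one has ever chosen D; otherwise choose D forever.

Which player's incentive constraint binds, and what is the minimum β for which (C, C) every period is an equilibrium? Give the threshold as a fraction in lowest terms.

I: cooperation gives 20 each period; deviation gives 32 once then 5 forever.
  20/(1−β) ≥ 32 + 5β/(1−β) ⇒ β ≥ 12/27 = 4/9.
II: cooperation gives 7 each period; deviation gives 11 once then 6 forever.
  β ≥ 4/5.
Both must hold, so the binding constraint is II's: β ≥ 4/5.

II; β ≥ 4/5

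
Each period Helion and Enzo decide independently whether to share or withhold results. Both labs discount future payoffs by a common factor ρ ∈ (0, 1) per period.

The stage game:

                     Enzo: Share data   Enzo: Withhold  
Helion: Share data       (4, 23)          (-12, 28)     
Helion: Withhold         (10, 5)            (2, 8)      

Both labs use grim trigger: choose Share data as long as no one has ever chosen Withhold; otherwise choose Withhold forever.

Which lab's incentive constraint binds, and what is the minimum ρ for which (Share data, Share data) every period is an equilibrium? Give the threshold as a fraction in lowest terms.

Helion: cooperation gives 4 each period; deviation gives 10 once then 2 forever.
  4/(1−ρ) ≥ 10 + 2ρ/(1−ρ) ⇒ ρ ≥ 6/8 = 3/4.
Enzo: cooperation gives 23 each period; deviation gives 28 once then 8 forever.
  ρ ≥ 5/20 = 1/4.
Both must hold, so the binding constraint is Helion's: ρ ≥ 3/4.

Helion; ρ ≥ 3/4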